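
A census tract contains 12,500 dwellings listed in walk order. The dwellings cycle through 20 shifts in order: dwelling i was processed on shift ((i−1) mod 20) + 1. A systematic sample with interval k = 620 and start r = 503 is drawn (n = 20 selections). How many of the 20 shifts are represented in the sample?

1

Consecutive selections differ by k = 620, so their shift numbers differ by 620 mod 20 = 0.
gcd(620, 20) = 20, so the sample visits 20/20 = 1 distinct residues mod 20.
Start 503 is shift 3; the shifts hit are 3.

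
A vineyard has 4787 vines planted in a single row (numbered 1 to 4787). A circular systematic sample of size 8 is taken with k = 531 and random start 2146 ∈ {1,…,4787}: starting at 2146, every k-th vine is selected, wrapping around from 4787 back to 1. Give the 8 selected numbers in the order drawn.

Selection 1: 2146
Selection 2: 2146 + 531 = 2677
Selection 3: 2677 + 531 = 3208
Selection 4: 3208 + 531 = 3739
Selection 5: 3739 + 531 = 4270
Selection 6: 4270 + 531 = 4801 → 4801 − 4787 = 14
Selection 7: 14 + 531 = 545
Selection 8: 545 + 531 = 1076

2146, 2677, 3208, 3739, 4270, 14, 545, 1076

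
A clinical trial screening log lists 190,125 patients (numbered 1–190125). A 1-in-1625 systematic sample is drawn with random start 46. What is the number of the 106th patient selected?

k = 1625
106th selection = r + (106−1)·k = 46 + 105×1625 = 46 + 170625 = 170671

170671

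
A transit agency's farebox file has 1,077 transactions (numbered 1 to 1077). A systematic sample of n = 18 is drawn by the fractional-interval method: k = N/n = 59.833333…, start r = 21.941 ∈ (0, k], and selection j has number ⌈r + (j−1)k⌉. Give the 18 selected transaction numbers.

22, 82, 142, 202, 262, 322, 381, 441, 501, 561, 621, 681, 740, 800, 860, 920, 980, 1040

j=1: r + 0k = 21.941 → ⌈·⌉ = 22
j=2: r + 1k = 81.774333… → ⌈·⌉ = 82
j=3: r + 2k = 141.607666… → ⌈·⌉ = 142
j=4: r + 3k = 201.441 → ⌈·⌉ = 202
j=5: r + 4k = 261.274333… → ⌈·⌉ = 262
j=6: r + 5k = 321.107666… → ⌈·⌉ = 322
j=7: r + 6k = 380.941 → ⌈·⌉ = 381
j=8: r + 7k = 440.774333… → ⌈·⌉ = 441
j=9: r + 8k = 500.607666… → ⌈·⌉ = 501
j=10: r + 9k = 560.441 → ⌈·⌉ = 561
j=11: r + 10k = 620.274333… → ⌈·⌉ = 621
j=12: r + 11k = 680.107666… → ⌈·⌉ = 681
j=13: r + 12k = 739.941 → ⌈·⌉ = 740
j=14: r + 13k = 799.774333… → ⌈·⌉ = 800
j=15: r + 14k = 859.607666… → ⌈·⌉ = 860
j=16: r + 15k = 919.441 → ⌈·⌉ = 920
j=17: r + 16k = 979.274333… → ⌈·⌉ = 980
j=18: r + 17k = 1039.107666… → ⌈·⌉ = 1040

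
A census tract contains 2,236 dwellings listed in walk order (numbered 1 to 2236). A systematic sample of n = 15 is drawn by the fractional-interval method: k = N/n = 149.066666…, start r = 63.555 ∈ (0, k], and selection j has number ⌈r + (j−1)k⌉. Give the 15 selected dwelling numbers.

j=1: r + 0k = 63.555 → ⌈·⌉ = 64
j=2: r + 1k = 212.621666… → ⌈·⌉ = 213
j=3: r + 2k = 361.688333… → ⌈·⌉ = 362
j=4: r + 3k = 510.755 → ⌈·⌉ = 511
j=5: r + 4k = 659.821666… → ⌈·⌉ = 660
j=6: r + 5k = 808.888333… → ⌈·⌉ = 809
j=7: r + 6k = 957.955 → ⌈·⌉ = 958
j=8: r + 7k = 1107.021666… → ⌈·⌉ = 1108
j=9: r + 8k = 1256.088333… → ⌈·⌉ = 1257
j=10: r + 9k = 1405.155 → ⌈·⌉ = 1406
j=11: r + 10k = 1554.221666… → ⌈·⌉ = 1555
j=12: r + 11k = 1703.288333… → ⌈·⌉ = 1704
j=13: r + 12k = 1852.355 → ⌈·⌉ = 1853
j=14: r + 13k = 2001.421666… → ⌈·⌉ = 2002
j=15: r + 14k = 2150.488333… → ⌈·⌉ = 2151

64, 213, 362, 511, 660, 809, 958, 1108, 1257, 1406, 1555, 1704, 1853, 2002, 2151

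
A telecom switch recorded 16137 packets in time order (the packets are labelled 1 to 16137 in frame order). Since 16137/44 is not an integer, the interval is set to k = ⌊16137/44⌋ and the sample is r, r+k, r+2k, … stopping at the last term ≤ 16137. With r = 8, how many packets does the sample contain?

k = ⌊16137/44⌋ = 366
Achieved size = ⌊(16137 − 8)/366⌋ + 1 = ⌊16129/366⌋ + 1 = 44 + 1 = 45
(last selection: 8 + 44×366 = 16112 ≤ 16137; next would be 16478 > 16137)

45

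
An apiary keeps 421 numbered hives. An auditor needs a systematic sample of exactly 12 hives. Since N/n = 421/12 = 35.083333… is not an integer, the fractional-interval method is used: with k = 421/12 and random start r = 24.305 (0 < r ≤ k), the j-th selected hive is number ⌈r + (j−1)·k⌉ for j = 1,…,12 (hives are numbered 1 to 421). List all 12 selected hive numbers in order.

25, 60, 95, 130, 165, 200, 235, 270, 305, 341, 376, 411

j=1: r + 0k = 24.305 → ⌈·⌉ = 25
j=2: r + 1k = 59.388333… → ⌈·⌉ = 60
j=3: r + 2k = 94.471666… → ⌈·⌉ = 95
j=4: r + 3k = 129.555 → ⌈·⌉ = 130
j=5: r + 4k = 164.638333… → ⌈·⌉ = 165
j=6: r + 5k = 199.721666… → ⌈·⌉ = 200
j=7: r + 6k = 234.805 → ⌈·⌉ = 235
j=8: r + 7k = 269.888333… → ⌈·⌉ = 270
j=9: r + 8k = 304.971666… → ⌈·⌉ = 305
j=10: r + 9k = 340.055 → ⌈·⌉ = 341
j=11: r + 10k = 375.138333… → ⌈·⌉ = 376
j=12: r + 11k = 410.221666… → ⌈·⌉ = 411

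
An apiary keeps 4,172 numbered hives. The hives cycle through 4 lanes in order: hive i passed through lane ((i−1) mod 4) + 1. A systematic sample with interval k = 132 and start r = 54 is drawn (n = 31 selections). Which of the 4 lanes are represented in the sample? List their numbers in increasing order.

2

Consecutive selections differ by k = 132, so their lane numbers differ by 132 mod 4 = 0.
gcd(132, 4) = 4, so the sample visits 4/4 = 1 distinct residues mod 4.
Start 54 is lane 2; the lanes hit are 2.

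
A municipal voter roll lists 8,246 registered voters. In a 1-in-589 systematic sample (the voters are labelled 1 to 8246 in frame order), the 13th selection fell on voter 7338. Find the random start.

270

k = 589
r = 7338 − (13−1)×589 = 7338 − 7068 = 270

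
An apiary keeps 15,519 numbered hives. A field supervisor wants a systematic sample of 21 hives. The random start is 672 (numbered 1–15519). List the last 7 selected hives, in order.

k = N/n = 15519/21 = 739
15th selection = 672 + 14×739 = 11018
16th: 11018 + 739 = 11757
17th: 11757 + 739 = 12496
18th: 12496 + 739 = 13235
19th: 13235 + 739 = 13974
20th: 13974 + 739 = 14713
21st: 14713 + 739 = 15452

11018, 11757, 12496, 13235, 13974, 14713, 15452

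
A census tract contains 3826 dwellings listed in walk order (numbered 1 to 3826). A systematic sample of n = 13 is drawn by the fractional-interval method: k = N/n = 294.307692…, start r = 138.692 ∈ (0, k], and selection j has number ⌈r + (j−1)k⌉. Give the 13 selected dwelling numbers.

139, 433, 728, 1022, 1316, 1611, 1905, 2199, 2494, 2788, 3082, 3377, 3671

j=1: r + 0k = 138.692 → ⌈·⌉ = 139
j=2: r + 1k = 432.999692… → ⌈·⌉ = 433
j=3: r + 2k = 727.307384… → ⌈·⌉ = 728
j=4: r + 3k = 1021.615076… → ⌈·⌉ = 1022
j=5: r + 4k = 1315.922769… → ⌈·⌉ = 1316
j=6: r + 5k = 1610.230461… → ⌈·⌉ = 1611
j=7: r + 6k = 1904.538153… → ⌈·⌉ = 1905
j=8: r + 7k = 2198.845846… → ⌈·⌉ = 2199
j=9: r + 8k = 2493.153538… → ⌈·⌉ = 2494
j=10: r + 9k = 2787.461230… → ⌈·⌉ = 2788
j=11: r + 10k = 3081.768923… → ⌈·⌉ = 3082
j=12: r + 11k = 3376.076615… → ⌈·⌉ = 3377
j=13: r + 12k = 3670.384307… → ⌈·⌉ = 3671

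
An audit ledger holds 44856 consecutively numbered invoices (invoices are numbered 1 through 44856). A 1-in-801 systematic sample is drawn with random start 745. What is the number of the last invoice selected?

k = 801
56th selection = r + (56−1)·k = 745 + 55×801 = 745 + 44055 = 44800

44800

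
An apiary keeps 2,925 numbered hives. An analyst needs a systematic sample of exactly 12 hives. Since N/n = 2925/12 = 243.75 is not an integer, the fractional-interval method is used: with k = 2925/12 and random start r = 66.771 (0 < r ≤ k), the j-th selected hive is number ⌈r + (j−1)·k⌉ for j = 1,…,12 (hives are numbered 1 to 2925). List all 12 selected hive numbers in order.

j=1: r + 0k = 66.771 → ⌈·⌉ = 67
j=2: r + 1k = 310.521 → ⌈·⌉ = 311
j=3: r + 2k = 554.271 → ⌈·⌉ = 555
j=4: r + 3k = 798.021 → ⌈·⌉ = 799
j=5: r + 4k = 1041.771 → ⌈·⌉ = 1042
j=6: r + 5k = 1285.521 → ⌈·⌉ = 1286
j=7: r + 6k = 1529.271 → ⌈·⌉ = 1530
j=8: r + 7k = 1773.021 → ⌈·⌉ = 1774
j=9: r + 8k = 2016.771 → ⌈·⌉ = 2017
j=10: r + 9k = 2260.521 → ⌈·⌉ = 2261
j=11: r + 10k = 2504.271 → ⌈·⌉ = 2505
j=12: r + 11k = 2748.021 → ⌈·⌉ = 2749

67, 311, 555, 799, 1042, 1286, 1530, 1774, 2017, 2261, 2505, 2749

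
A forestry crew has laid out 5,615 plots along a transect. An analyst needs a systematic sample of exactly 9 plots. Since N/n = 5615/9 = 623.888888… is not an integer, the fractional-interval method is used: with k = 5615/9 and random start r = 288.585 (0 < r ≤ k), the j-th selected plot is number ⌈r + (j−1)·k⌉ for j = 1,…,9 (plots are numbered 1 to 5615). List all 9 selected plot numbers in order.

289, 913, 1537, 2161, 2785, 3409, 4032, 4656, 5280

j=1: r + 0k = 288.585 → ⌈·⌉ = 289
j=2: r + 1k = 912.473888… → ⌈·⌉ = 913
j=3: r + 2k = 1536.362777… → ⌈·⌉ = 1537
j=4: r + 3k = 2160.251666… → ⌈·⌉ = 2161
j=5: r + 4k = 2784.140555… → ⌈·⌉ = 2785
j=6: r + 5k = 3408.029444… → ⌈·⌉ = 3409
j=7: r + 6k = 4031.918333… → ⌈·⌉ = 4032
j=8: r + 7k = 4655.807222… → ⌈·⌉ = 4656
j=9: r + 8k = 5279.696111… → ⌈·⌉ = 5280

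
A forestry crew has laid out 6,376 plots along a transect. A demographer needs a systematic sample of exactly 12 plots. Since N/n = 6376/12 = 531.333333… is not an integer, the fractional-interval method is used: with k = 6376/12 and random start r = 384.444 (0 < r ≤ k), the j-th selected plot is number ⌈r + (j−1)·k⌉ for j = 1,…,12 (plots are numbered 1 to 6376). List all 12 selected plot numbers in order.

385, 916, 1448, 1979, 2510, 3042, 3573, 4104, 4636, 5167, 5698, 6230

j=1: r + 0k = 384.444 → ⌈·⌉ = 385
j=2: r + 1k = 915.777333… → ⌈·⌉ = 916
j=3: r + 2k = 1447.110666… → ⌈·⌉ = 1448
j=4: r + 3k = 1978.444 → ⌈·⌉ = 1979
j=5: r + 4k = 2509.777333… → ⌈·⌉ = 2510
j=6: r + 5k = 3041.110666… → ⌈·⌉ = 3042
j=7: r + 6k = 3572.444 → ⌈·⌉ = 3573
j=8: r + 7k = 4103.777333… → ⌈·⌉ = 4104
j=9: r + 8k = 4635.110666… → ⌈·⌉ = 4636
j=10: r + 9k = 5166.444 → ⌈·⌉ = 5167
j=11: r + 10k = 5697.777333… → ⌈·⌉ = 5698
j=12: r + 11k = 6229.110666… → ⌈·⌉ = 6230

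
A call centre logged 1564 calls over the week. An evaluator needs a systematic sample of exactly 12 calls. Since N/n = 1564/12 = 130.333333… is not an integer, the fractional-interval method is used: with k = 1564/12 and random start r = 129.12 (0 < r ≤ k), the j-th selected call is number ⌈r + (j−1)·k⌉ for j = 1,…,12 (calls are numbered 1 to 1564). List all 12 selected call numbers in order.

130, 260, 390, 521, 651, 781, 912, 1042, 1172, 1303, 1433, 1563

j=1: r + 0k = 129.12 → ⌈·⌉ = 130
j=2: r + 1k = 259.453333… → ⌈·⌉ = 260
j=3: r + 2k = 389.786666… → ⌈·⌉ = 390
j=4: r + 3k = 520.12 → ⌈·⌉ = 521
j=5: r + 4k = 650.453333… → ⌈·⌉ = 651
j=6: r + 5k = 780.786666… → ⌈·⌉ = 781
j=7: r + 6k = 911.12 → ⌈·⌉ = 912
j=8: r + 7k = 1041.453333… → ⌈·⌉ = 1042
j=9: r + 8k = 1171.786666… → ⌈·⌉ = 1172
j=10: r + 9k = 1302.12 → ⌈·⌉ = 1303
j=11: r + 10k = 1432.453333… → ⌈·⌉ = 1433
j=12: r + 11k = 1562.786666… → ⌈·⌉ = 1563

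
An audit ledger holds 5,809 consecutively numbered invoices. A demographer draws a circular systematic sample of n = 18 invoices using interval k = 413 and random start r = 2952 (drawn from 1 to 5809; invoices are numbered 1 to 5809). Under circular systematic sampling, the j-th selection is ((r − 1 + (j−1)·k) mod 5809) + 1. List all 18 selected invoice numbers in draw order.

Selection 1: 2952
Selection 2: 2952 + 413 = 3365
Selection 3: 3365 + 413 = 3778
Selection 4: 3778 + 413 = 4191
Selection 5: 4191 + 413 = 4604
Selection 6: 4604 + 413 = 5017
Selection 7: 5017 + 413 = 5430
Selection 8: 5430 + 413 = 5843 → 5843 − 5809 = 34
Selection 9: 34 + 413 = 447
Selection 10: 447 + 413 = 860
Selection 11: 860 + 413 = 1273
Selection 12: 1273 + 413 = 1686
Selection 13: 1686 + 413 = 2099
Selection 14: 2099 + 413 = 2512
Selection 15: 2512 + 413 = 2925
Selection 16: 2925 + 413 = 3338
Selection 17: 3338 + 413 = 3751
Selection 18: 3751 + 413 = 4164

2952, 3365, 3778, 4191, 4604, 5017, 5430, 34, 447, 860, 1273, 1686, 2099, 2512, 2925, 3338, 3751, 4164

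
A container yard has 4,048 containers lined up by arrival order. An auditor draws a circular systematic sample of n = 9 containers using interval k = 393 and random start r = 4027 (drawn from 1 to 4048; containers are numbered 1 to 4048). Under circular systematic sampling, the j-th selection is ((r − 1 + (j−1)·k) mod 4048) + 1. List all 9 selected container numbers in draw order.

Selection 1: 4027
Selection 2: 4027 + 393 = 4420 → 4420 − 4048 = 372
Selection 3: 372 + 393 = 765
Selection 4: 765 + 393 = 1158
Selection 5: 1158 + 393 = 1551
Selection 6: 1551 + 393 = 1944
Selection 7: 1944 + 393 = 2337
Selection 8: 2337 + 393 = 2730
Selection 9: 2730 + 393 = 3123

4027, 372, 765, 1158, 1551, 1944, 2337, 2730, 3123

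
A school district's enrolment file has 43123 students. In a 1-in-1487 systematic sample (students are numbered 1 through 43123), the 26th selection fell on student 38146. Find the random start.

k = 1487
r = 38146 − (26−1)×1487 = 38146 − 37175 = 971

971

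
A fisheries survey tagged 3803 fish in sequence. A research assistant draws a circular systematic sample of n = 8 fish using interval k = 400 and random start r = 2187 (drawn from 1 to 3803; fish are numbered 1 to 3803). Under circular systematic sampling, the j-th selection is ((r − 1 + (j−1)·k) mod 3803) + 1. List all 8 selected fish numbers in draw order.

2187, 2587, 2987, 3387, 3787, 384, 784, 1184

Selection 1: 2187
Selection 2: 2187 + 400 = 2587
Selection 3: 2587 + 400 = 2987
Selection 4: 2987 + 400 = 3387
Selection 5: 3387 + 400 = 3787
Selection 6: 3787 + 400 = 4187 → 4187 − 3803 = 384
Selection 7: 384 + 400 = 784
Selection 8: 784 + 400 = 1184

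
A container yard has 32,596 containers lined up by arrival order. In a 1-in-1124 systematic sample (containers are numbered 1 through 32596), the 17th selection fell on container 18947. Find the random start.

k = 1124
r = 18947 − (17−1)×1124 = 18947 − 17984 = 963

963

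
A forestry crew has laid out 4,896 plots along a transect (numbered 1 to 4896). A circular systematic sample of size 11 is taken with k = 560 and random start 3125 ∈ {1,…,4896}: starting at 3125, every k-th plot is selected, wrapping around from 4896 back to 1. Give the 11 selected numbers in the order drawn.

Selection 1: 3125
Selection 2: 3125 + 560 = 3685
Selection 3: 3685 + 560 = 4245
Selection 4: 4245 + 560 = 4805
Selection 5: 4805 + 560 = 5365 → 5365 − 4896 = 469
Selection 6: 469 + 560 = 1029
Selection 7: 1029 + 560 = 1589
Selection 8: 1589 + 560 = 2149
Selection 9: 2149 + 560 = 2709
Selection 10: 2709 + 560 = 3269
Selection 11: 3269 + 560 = 3829

3125, 3685, 4245, 4805, 469, 1029, 1589, 2149, 2709, 3269, 3829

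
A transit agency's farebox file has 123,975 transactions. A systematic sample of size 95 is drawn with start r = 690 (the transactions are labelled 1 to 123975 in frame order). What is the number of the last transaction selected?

123360

k = 123975/95 = 1305
95th selection = r + (95−1)·k = 690 + 94×1305 = 690 + 122670 = 123360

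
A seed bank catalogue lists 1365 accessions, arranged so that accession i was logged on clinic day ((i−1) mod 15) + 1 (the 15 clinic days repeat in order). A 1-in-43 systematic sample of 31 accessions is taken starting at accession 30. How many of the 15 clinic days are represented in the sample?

15

Consecutive selections differ by k = 43, so their clinic day numbers differ by 43 mod 15 = 13.
gcd(43, 15) = 1, so the sample visits 15/1 = 15 distinct residues mod 15.
Start 30 is clinic day 15; the clinic days hit are 1, 2, 3, 4, 5, 6, 7, 8, 9, 10, 11, 12, 13, 14, 15.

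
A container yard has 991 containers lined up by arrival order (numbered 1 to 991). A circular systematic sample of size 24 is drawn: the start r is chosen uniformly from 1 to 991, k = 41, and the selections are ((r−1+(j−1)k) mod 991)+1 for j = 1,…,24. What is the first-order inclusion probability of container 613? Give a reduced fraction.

For each position j, as r ranges over 1…991 the j-th selection hits every container exactly once, so container 613 is selected for exactly 24 of the 991 starts.
Inclusion probability = 24/991.

24/991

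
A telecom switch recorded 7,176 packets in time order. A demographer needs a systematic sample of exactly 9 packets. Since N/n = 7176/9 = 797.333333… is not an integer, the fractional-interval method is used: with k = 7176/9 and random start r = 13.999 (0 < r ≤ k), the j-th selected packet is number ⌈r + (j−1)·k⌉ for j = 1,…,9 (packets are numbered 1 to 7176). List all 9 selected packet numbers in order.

j=1: r + 0k = 13.999 → ⌈·⌉ = 14
j=2: r + 1k = 811.332333… → ⌈·⌉ = 812
j=3: r + 2k = 1608.665666… → ⌈·⌉ = 1609
j=4: r + 3k = 2405.999 → ⌈·⌉ = 2406
j=5: r + 4k = 3203.332333… → ⌈·⌉ = 3204
j=6: r + 5k = 4000.665666… → ⌈·⌉ = 4001
j=7: r + 6k = 4797.999 → ⌈·⌉ = 4798
j=8: r + 7k = 5595.332333… → ⌈·⌉ = 5596
j=9: r + 8k = 6392.665666… → ⌈·⌉ = 6393

14, 812, 1609, 2406, 3204, 4001, 4798, 5596, 6393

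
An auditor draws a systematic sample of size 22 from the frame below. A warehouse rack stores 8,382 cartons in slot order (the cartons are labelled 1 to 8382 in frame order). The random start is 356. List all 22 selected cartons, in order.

356, 737, 1118, 1499, 1880, 2261, 2642, 3023, 3404, 3785, 4166, 4547, 4928, 5309, 5690, 6071, 6452, 6833, 7214, 7595, 7976, 8357

k = N/n = 8382/22 = 381
carton 1: 356
carton 2: 356 + 381 = 737
carton 3: 737 + 381 = 1118
carton 4: 1118 + 381 = 1499
carton 5: 1499 + 381 = 1880
carton 6: 1880 + 381 = 2261
carton 7: 2261 + 381 = 2642
carton 8: 2642 + 381 = 3023
carton 9: 3023 + 381 = 3404
carton 10: 3404 + 381 = 3785
carton 11: 3785 + 381 = 4166
carton 12: 4166 + 381 = 4547
carton 13: 4547 + 381 = 4928
carton 14: 4928 + 381 = 5309
carton 15: 5309 + 381 = 5690
carton 16: 5690 + 381 = 6071
carton 17: 6071 + 381 = 6452
carton 18: 6452 + 381 = 6833
carton 19: 6833 + 381 = 7214
carton 20: 7214 + 381 = 7595
carton 21: 7595 + 381 = 7976
carton 22: 7976 + 381 = 8357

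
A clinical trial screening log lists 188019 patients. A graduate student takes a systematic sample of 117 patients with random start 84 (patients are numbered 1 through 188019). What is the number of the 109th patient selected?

173640

k = 188019/117 = 1607
109th selection = r + (109−1)·k = 84 + 108×1607 = 84 + 173556 = 173640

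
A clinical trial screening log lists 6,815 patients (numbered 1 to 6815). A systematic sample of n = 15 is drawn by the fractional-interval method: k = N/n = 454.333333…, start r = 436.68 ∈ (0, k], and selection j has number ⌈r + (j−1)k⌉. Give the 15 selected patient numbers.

j=1: r + 0k = 436.68 → ⌈·⌉ = 437
j=2: r + 1k = 891.013333… → ⌈·⌉ = 892
j=3: r + 2k = 1345.346666… → ⌈·⌉ = 1346
j=4: r + 3k = 1799.68 → ⌈·⌉ = 1800
j=5: r + 4k = 2254.013333… → ⌈·⌉ = 2255
j=6: r + 5k = 2708.346666… → ⌈·⌉ = 2709
j=7: r + 6k = 3162.68 → ⌈·⌉ = 3163
j=8: r + 7k = 3617.013333… → ⌈·⌉ = 3618
j=9: r + 8k = 4071.346666… → ⌈·⌉ = 4072
j=10: r + 9k = 4525.68 → ⌈·⌉ = 4526
j=11: r + 10k = 4980.013333… → ⌈·⌉ = 4981
j=12: r + 11k = 5434.346666… → ⌈·⌉ = 5435
j=13: r + 12k = 5888.68 → ⌈·⌉ = 5889
j=14: r + 13k = 6343.013333… → ⌈·⌉ = 6344
j=15: r + 14k = 6797.346666… → ⌈·⌉ = 6798

437, 892, 1346, 1800, 2255, 2709, 3163, 3618, 4072, 4526, 4981, 5435, 5889, 6344, 6798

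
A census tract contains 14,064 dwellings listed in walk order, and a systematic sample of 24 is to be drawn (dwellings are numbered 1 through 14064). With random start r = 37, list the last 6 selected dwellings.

10585, 11171, 11757, 12343, 12929, 13515

k = N/n = 14064/24 = 586
19th selection = 37 + 18×586 = 10585
20th: 10585 + 586 = 11171
21st: 11171 + 586 = 11757
22nd: 11757 + 586 = 12343
23rd: 12343 + 586 = 12929
24th: 12929 + 586 = 13515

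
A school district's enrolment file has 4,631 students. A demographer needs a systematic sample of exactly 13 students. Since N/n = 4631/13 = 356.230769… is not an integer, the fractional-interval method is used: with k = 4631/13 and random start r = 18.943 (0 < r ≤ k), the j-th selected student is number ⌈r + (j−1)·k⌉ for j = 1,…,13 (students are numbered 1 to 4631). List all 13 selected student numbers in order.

19, 376, 732, 1088, 1444, 1801, 2157, 2513, 2869, 3226, 3582, 3938, 4294

j=1: r + 0k = 18.943 → ⌈·⌉ = 19
j=2: r + 1k = 375.173769… → ⌈·⌉ = 376
j=3: r + 2k = 731.404538… → ⌈·⌉ = 732
j=4: r + 3k = 1087.635307… → ⌈·⌉ = 1088
j=5: r + 4k = 1443.866076… → ⌈·⌉ = 1444
j=6: r + 5k = 1800.096846… → ⌈·⌉ = 1801
j=7: r + 6k = 2156.327615… → ⌈·⌉ = 2157
j=8: r + 7k = 2512.558384… → ⌈·⌉ = 2513
j=9: r + 8k = 2868.789153… → ⌈·⌉ = 2869
j=10: r + 9k = 3225.019923… → ⌈·⌉ = 3226
j=11: r + 10k = 3581.250692… → ⌈·⌉ = 3582
j=12: r + 11k = 3937.481461… → ⌈·⌉ = 3938
j=13: r + 12k = 4293.712230… → ⌈·⌉ = 4294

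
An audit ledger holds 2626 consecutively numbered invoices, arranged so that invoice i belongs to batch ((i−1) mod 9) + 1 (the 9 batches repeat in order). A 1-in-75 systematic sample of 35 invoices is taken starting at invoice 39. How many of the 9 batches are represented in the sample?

Consecutive selections differ by k = 75, so their batch numbers differ by 75 mod 9 = 3.
gcd(75, 9) = 3, so the sample visits 9/3 = 3 distinct residues mod 9.
Start 39 is batch 3; the batches hit are 3, 6, 9.

3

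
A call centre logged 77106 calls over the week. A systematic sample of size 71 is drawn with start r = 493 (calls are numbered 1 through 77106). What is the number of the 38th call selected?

40675

k = 77106/71 = 1086
38th selection = r + (38−1)·k = 493 + 37×1086 = 493 + 40182 = 40675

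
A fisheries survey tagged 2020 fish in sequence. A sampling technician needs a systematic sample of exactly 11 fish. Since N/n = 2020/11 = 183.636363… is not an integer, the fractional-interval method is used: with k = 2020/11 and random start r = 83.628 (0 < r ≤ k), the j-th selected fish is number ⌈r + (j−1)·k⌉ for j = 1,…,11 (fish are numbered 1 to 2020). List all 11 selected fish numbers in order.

j=1: r + 0k = 83.628 → ⌈·⌉ = 84
j=2: r + 1k = 267.264363… → ⌈·⌉ = 268
j=3: r + 2k = 450.900727… → ⌈·⌉ = 451
j=4: r + 3k = 634.537090… → ⌈·⌉ = 635
j=5: r + 4k = 818.173454… → ⌈·⌉ = 819
j=6: r + 5k = 1001.809818… → ⌈·⌉ = 1002
j=7: r + 6k = 1185.446181… → ⌈·⌉ = 1186
j=8: r + 7k = 1369.082545… → ⌈·⌉ = 1370
j=9: r + 8k = 1552.718909… → ⌈·⌉ = 1553
j=10: r + 9k = 1736.355272… → ⌈·⌉ = 1737
j=11: r + 10k = 1919.991636… → ⌈·⌉ = 1920

84, 268, 451, 635, 819, 1002, 1186, 1370, 1553, 1737, 1920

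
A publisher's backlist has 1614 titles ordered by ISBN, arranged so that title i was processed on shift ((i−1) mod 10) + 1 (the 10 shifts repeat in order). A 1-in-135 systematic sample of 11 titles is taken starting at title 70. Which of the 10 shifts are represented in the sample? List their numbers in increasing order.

Consecutive selections differ by k = 135, so their shift numbers differ by 135 mod 10 = 5.
gcd(135, 10) = 5, so the sample visits 10/5 = 2 distinct residues mod 10.
Start 70 is shift 10; the shifts hit are 5, 10.

5, 10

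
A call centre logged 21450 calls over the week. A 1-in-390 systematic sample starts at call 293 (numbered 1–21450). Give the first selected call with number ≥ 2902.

3023

k = 390
Steps past start: ⌈(2902 − 293)/390⌉ = ⌈2609/390⌉ = 7
Selected call: 293 + 7×390 = 3023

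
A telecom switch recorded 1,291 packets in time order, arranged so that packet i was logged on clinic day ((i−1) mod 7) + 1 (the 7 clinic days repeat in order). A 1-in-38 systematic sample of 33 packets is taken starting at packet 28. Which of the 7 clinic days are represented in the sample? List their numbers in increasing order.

Consecutive selections differ by k = 38, so their clinic day numbers differ by 38 mod 7 = 3.
gcd(38, 7) = 1, so the sample visits 7/1 = 7 distinct residues mod 7.
Start 28 is clinic day 7; the clinic days hit are 1, 2, 3, 4, 5, 6, 7.

1, 2, 3, 4, 5, 6, 7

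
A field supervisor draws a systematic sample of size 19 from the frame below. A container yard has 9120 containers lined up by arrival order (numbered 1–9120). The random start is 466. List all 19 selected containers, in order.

466, 946, 1426, 1906, 2386, 2866, 3346, 3826, 4306, 4786, 5266, 5746, 6226, 6706, 7186, 7666, 8146, 8626, 9106

k = N/n = 9120/19 = 480
container 1: 466
container 2: 466 + 480 = 946
container 3: 946 + 480 = 1426
container 4: 1426 + 480 = 1906
container 5: 1906 + 480 = 2386
container 6: 2386 + 480 = 2866
container 7: 2866 + 480 = 3346
container 8: 3346 + 480 = 3826
container 9: 3826 + 480 = 4306
container 10: 4306 + 480 = 4786
container 11: 4786 + 480 = 5266
container 12: 5266 + 480 = 5746
container 13: 5746 + 480 = 6226
container 14: 6226 + 480 = 6706
container 15: 6706 + 480 = 7186
container 16: 7186 + 480 = 7666
container 17: 7666 + 480 = 8146
container 18: 8146 + 480 = 8626
container 19: 8626 + 480 = 9106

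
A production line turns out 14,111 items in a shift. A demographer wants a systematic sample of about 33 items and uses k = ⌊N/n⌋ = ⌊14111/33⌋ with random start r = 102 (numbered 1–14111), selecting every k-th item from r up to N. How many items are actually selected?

k = ⌊14111/33⌋ = 427
Achieved size = ⌊(14111 − 102)/427⌋ + 1 = ⌊14009/427⌋ + 1 = 32 + 1 = 33
(last selection: 102 + 32×427 = 13766 ≤ 14111; next would be 14193 > 14111)

33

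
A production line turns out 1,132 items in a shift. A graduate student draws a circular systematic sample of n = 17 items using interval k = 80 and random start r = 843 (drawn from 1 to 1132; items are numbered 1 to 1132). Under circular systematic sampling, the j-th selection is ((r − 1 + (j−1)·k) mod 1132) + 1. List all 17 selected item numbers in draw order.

Selection 1: 843
Selection 2: 843 + 80 = 923
Selection 3: 923 + 80 = 1003
Selection 4: 1003 + 80 = 1083
Selection 5: 1083 + 80 = 1163 → 1163 − 1132 = 31
Selection 6: 31 + 80 = 111
Selection 7: 111 + 80 = 191
Selection 8: 191 + 80 = 271
Selection 9: 271 + 80 = 351
Selection 10: 351 + 80 = 431
Selection 11: 431 + 80 = 511
Selection 12: 511 + 80 = 591
Selection 13: 591 + 80 = 671
Selection 14: 671 + 80 = 751
Selection 15: 751 + 80 = 831
Selection 16: 831 + 80 = 911
Selection 17: 911 + 80 = 991

843, 923, 1003, 1083, 31, 111, 191, 271, 351, 431, 511, 591, 671, 751, 831, 911, 991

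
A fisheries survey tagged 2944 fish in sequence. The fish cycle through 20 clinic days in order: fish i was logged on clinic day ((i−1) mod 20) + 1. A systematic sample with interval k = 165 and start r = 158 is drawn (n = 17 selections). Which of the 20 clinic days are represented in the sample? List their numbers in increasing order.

3, 8, 13, 18

Consecutive selections differ by k = 165, so their clinic day numbers differ by 165 mod 20 = 5.
gcd(165, 20) = 5, so the sample visits 20/5 = 4 distinct residues mod 20.
Start 158 is clinic day 18; the clinic days hit are 3, 8, 13, 18.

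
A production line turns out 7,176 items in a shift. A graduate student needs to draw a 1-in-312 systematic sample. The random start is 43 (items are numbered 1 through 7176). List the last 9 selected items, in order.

4411, 4723, 5035, 5347, 5659, 5971, 6283, 6595, 6907

15th selection = 43 + 14×312 = 4411
16th: 4411 + 312 = 4723
17th: 4723 + 312 = 5035
18th: 5035 + 312 = 5347
19th: 5347 + 312 = 5659
20th: 5659 + 312 = 5971
21st: 5971 + 312 = 6283
22nd: 6283 + 312 = 6595
23rd: 6595 + 312 = 6907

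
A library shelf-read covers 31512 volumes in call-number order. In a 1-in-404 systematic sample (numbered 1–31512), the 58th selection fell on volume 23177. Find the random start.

k = 404
r = 23177 − (58−1)×404 = 23177 − 23028 = 149

149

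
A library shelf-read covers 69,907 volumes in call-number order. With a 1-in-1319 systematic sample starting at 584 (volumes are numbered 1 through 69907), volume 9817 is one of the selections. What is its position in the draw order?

k = 1319
position = (9817 − 584)/1319 + 1 = 9233/1319 + 1 = 7 + 1 = 8

8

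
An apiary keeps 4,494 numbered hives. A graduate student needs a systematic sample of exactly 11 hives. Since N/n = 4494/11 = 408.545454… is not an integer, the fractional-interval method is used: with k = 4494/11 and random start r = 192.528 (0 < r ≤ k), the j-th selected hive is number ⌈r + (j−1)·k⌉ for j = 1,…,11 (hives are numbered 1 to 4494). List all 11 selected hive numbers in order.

193, 602, 1010, 1419, 1827, 2236, 2644, 3053, 3461, 3870, 4278

j=1: r + 0k = 192.528 → ⌈·⌉ = 193
j=2: r + 1k = 601.073454… → ⌈·⌉ = 602
j=3: r + 2k = 1009.618909… → ⌈·⌉ = 1010
j=4: r + 3k = 1418.164363… → ⌈·⌉ = 1419
j=5: r + 4k = 1826.709818… → ⌈·⌉ = 1827
j=6: r + 5k = 2235.255272… → ⌈·⌉ = 2236
j=7: r + 6k = 2643.800727… → ⌈·⌉ = 2644
j=8: r + 7k = 3052.346181… → ⌈·⌉ = 3053
j=9: r + 8k = 3460.891636… → ⌈·⌉ = 3461
j=10: r + 9k = 3869.437090… → ⌈·⌉ = 3870
j=11: r + 10k = 4277.982545… → ⌈·⌉ = 4278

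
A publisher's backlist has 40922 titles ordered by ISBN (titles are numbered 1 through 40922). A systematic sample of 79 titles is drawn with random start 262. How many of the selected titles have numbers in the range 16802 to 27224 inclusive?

k = 40922/79 = 518
First selection ≥ 16802: 262 + ⌈(16802−262)/518⌉·518 = 262 + 32×518 = 16838
Last selection ≤ 27224: 262 + ⌊(27224−262)/518⌋·518 = 262 + 52×518 = 27198
Count = 52 − 32 + 1 = 21

21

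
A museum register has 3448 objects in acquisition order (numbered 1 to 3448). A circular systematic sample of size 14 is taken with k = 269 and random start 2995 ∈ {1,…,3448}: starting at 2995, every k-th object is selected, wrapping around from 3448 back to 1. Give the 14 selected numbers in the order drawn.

2995, 3264, 85, 354, 623, 892, 1161, 1430, 1699, 1968, 2237, 2506, 2775, 3044

Selection 1: 2995
Selection 2: 2995 + 269 = 3264
Selection 3: 3264 + 269 = 3533 → 3533 − 3448 = 85
Selection 4: 85 + 269 = 354
Selection 5: 354 + 269 = 623
Selection 6: 623 + 269 = 892
Selection 7: 892 + 269 = 1161
Selection 8: 1161 + 269 = 1430
Selection 9: 1430 + 269 = 1699
Selection 10: 1699 + 269 = 1968
Selection 11: 1968 + 269 = 2237
Selection 12: 2237 + 269 = 2506
Selection 13: 2506 + 269 = 2775
Selection 14: 2775 + 269 = 3044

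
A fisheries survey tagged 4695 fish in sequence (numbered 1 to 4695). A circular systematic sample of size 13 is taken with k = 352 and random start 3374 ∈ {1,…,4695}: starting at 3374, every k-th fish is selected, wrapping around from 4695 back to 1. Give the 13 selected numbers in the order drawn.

Selection 1: 3374
Selection 2: 3374 + 352 = 3726
Selection 3: 3726 + 352 = 4078
Selection 4: 4078 + 352 = 4430
Selection 5: 4430 + 352 = 4782 → 4782 − 4695 = 87
Selection 6: 87 + 352 = 439
Selection 7: 439 + 352 = 791
Selection 8: 791 + 352 = 1143
Selection 9: 1143 + 352 = 1495
Selection 10: 1495 + 352 = 1847
Selection 11: 1847 + 352 = 2199
Selection 12: 2199 + 352 = 2551
Selection 13: 2551 + 352 = 2903

3374, 3726, 4078, 4430, 87, 439, 791, 1143, 1495, 1847, 2199, 2551, 2903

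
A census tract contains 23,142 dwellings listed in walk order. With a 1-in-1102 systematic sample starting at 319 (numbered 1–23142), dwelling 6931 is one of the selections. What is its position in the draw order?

7

k = 1102
position = (6931 − 319)/1102 + 1 = 6612/1102 + 1 = 6 + 1 = 7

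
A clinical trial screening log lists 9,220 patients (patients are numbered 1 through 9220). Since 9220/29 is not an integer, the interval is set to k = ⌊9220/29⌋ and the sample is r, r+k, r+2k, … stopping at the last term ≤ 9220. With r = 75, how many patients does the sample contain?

29

k = ⌊9220/29⌋ = 317
Achieved size = ⌊(9220 − 75)/317⌋ + 1 = ⌊9145/317⌋ + 1 = 28 + 1 = 29
(last selection: 75 + 28×317 = 8951 ≤ 9220; next would be 9268 > 9220)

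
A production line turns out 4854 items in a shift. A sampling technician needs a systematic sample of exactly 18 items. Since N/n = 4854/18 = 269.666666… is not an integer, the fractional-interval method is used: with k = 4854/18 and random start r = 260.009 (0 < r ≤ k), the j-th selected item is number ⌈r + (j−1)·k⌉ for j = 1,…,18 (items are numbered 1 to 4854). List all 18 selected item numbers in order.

261, 530, 800, 1070, 1339, 1609, 1879, 2148, 2418, 2688, 2957, 3227, 3497, 3766, 4036, 4306, 4575, 4845

j=1: r + 0k = 260.009 → ⌈·⌉ = 261
j=2: r + 1k = 529.675666… → ⌈·⌉ = 530
j=3: r + 2k = 799.342333… → ⌈·⌉ = 800
j=4: r + 3k = 1069.009 → ⌈·⌉ = 1070
j=5: r + 4k = 1338.675666… → ⌈·⌉ = 1339
j=6: r + 5k = 1608.342333… → ⌈·⌉ = 1609
j=7: r + 6k = 1878.009 → ⌈·⌉ = 1879
j=8: r + 7k = 2147.675666… → ⌈·⌉ = 2148
j=9: r + 8k = 2417.342333… → ⌈·⌉ = 2418
j=10: r + 9k = 2687.009 → ⌈·⌉ = 2688
j=11: r + 10k = 2956.675666… → ⌈·⌉ = 2957
j=12: r + 11k = 3226.342333… → ⌈·⌉ = 3227
j=13: r + 12k = 3496.009 → ⌈·⌉ = 3497
j=14: r + 13k = 3765.675666… → ⌈·⌉ = 3766
j=15: r + 14k = 4035.342333… → ⌈·⌉ = 4036
j=16: r + 15k = 4305.009 → ⌈·⌉ = 4306
j=17: r + 16k = 4574.675666… → ⌈·⌉ = 4575
j=18: r + 17k = 4844.342333… → ⌈·⌉ = 4845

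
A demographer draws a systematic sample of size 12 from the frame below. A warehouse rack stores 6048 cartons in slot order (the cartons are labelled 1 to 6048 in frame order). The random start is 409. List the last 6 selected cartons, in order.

3433, 3937, 4441, 4945, 5449, 5953

k = N/n = 6048/12 = 504
7th selection = 409 + 6×504 = 3433
8th: 3433 + 504 = 3937
9th: 3937 + 504 = 4441
10th: 4441 + 504 = 4945
11th: 4945 + 504 = 5449
12th: 5449 + 504 = 5953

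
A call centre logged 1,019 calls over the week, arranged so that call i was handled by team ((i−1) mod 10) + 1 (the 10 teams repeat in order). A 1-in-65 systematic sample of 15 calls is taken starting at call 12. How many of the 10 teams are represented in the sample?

Consecutive selections differ by k = 65, so their team numbers differ by 65 mod 10 = 5.
gcd(65, 10) = 5, so the sample visits 10/5 = 2 distinct residues mod 10.
Start 12 is team 2; the teams hit are 2, 7.

2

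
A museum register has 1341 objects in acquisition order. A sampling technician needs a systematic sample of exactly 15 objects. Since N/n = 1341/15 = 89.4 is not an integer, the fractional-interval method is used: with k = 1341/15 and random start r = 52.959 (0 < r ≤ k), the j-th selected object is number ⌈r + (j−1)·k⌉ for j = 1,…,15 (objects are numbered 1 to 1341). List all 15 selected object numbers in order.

j=1: r + 0k = 52.959 → ⌈·⌉ = 53
j=2: r + 1k = 142.359 → ⌈·⌉ = 143
j=3: r + 2k = 231.759 → ⌈·⌉ = 232
j=4: r + 3k = 321.159 → ⌈·⌉ = 322
j=5: r + 4k = 410.559 → ⌈·⌉ = 411
j=6: r + 5k = 499.959 → ⌈·⌉ = 500
j=7: r + 6k = 589.359 → ⌈·⌉ = 590
j=8: r + 7k = 678.759 → ⌈·⌉ = 679
j=9: r + 8k = 768.159 → ⌈·⌉ = 769
j=10: r + 9k = 857.559 → ⌈·⌉ = 858
j=11: r + 10k = 946.959 → ⌈·⌉ = 947
j=12: r + 11k = 1036.359 → ⌈·⌉ = 1037
j=13: r + 12k = 1125.759 → ⌈·⌉ = 1126
j=14: r + 13k = 1215.159 → ⌈·⌉ = 1216
j=15: r + 14k = 1304.559 → ⌈·⌉ = 1305

53, 143, 232, 322, 411, 500, 590, 679, 769, 858, 947, 1037, 1126, 1216, 1305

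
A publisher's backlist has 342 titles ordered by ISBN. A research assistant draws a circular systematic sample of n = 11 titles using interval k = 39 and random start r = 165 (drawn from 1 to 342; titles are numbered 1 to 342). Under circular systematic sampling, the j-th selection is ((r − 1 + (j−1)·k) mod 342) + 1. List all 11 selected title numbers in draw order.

165, 204, 243, 282, 321, 18, 57, 96, 135, 174, 213

Selection 1: 165
Selection 2: 165 + 39 = 204
Selection 3: 204 + 39 = 243
Selection 4: 243 + 39 = 282
Selection 5: 282 + 39 = 321
Selection 6: 321 + 39 = 360 → 360 − 342 = 18
Selection 7: 18 + 39 = 57
Selection 8: 57 + 39 = 96
Selection 9: 96 + 39 = 135
Selection 10: 135 + 39 = 174
Selection 11: 174 + 39 = 213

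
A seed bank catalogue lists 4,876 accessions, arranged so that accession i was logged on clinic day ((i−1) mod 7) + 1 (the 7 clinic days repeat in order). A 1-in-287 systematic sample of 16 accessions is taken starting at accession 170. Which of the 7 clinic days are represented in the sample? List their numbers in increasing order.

2

Consecutive selections differ by k = 287, so their clinic day numbers differ by 287 mod 7 = 0.
gcd(287, 7) = 7, so the sample visits 7/7 = 1 distinct residues mod 7.
Start 170 is clinic day 2; the clinic days hit are 2.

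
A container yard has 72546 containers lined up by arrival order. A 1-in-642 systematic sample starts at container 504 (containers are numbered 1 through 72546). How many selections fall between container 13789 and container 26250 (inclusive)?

20

k = 642
First selection ≥ 13789: 504 + ⌈(13789−504)/642⌉·642 = 504 + 21×642 = 13986
Last selection ≤ 26250: 504 + ⌊(26250−504)/642⌋·642 = 504 + 40×642 = 26184
Count = 40 − 21 + 1 = 20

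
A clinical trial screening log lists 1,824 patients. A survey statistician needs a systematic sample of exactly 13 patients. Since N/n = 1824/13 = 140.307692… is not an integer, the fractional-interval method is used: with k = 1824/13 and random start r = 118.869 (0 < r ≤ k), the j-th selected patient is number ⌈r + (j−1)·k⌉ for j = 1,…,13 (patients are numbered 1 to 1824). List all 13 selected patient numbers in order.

119, 260, 400, 540, 681, 821, 961, 1102, 1242, 1382, 1522, 1663, 1803

j=1: r + 0k = 118.869 → ⌈·⌉ = 119
j=2: r + 1k = 259.176692… → ⌈·⌉ = 260
j=3: r + 2k = 399.484384… → ⌈·⌉ = 400
j=4: r + 3k = 539.792076… → ⌈·⌉ = 540
j=5: r + 4k = 680.099769… → ⌈·⌉ = 681
j=6: r + 5k = 820.407461… → ⌈·⌉ = 821
j=7: r + 6k = 960.715153… → ⌈·⌉ = 961
j=8: r + 7k = 1101.022846… → ⌈·⌉ = 1102
j=9: r + 8k = 1241.330538… → ⌈·⌉ = 1242
j=10: r + 9k = 1381.638230… → ⌈·⌉ = 1382
j=11: r + 10k = 1521.945923… → ⌈·⌉ = 1522
j=12: r + 11k = 1662.253615… → ⌈·⌉ = 1663
j=13: r + 12k = 1802.561307… → ⌈·⌉ = 1803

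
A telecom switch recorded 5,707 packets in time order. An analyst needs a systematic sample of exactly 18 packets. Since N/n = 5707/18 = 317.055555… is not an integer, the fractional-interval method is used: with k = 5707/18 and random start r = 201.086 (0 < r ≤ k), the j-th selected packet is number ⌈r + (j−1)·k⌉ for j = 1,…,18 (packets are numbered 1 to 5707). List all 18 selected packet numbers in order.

202, 519, 836, 1153, 1470, 1787, 2104, 2421, 2738, 3055, 3372, 3689, 4006, 4323, 4640, 4957, 5274, 5592

j=1: r + 0k = 201.086 → ⌈·⌉ = 202
j=2: r + 1k = 518.141555… → ⌈·⌉ = 519
j=3: r + 2k = 835.197111… → ⌈·⌉ = 836
j=4: r + 3k = 1152.252666… → ⌈·⌉ = 1153
j=5: r + 4k = 1469.308222… → ⌈·⌉ = 1470
j=6: r + 5k = 1786.363777… → ⌈·⌉ = 1787
j=7: r + 6k = 2103.419333… → ⌈·⌉ = 2104
j=8: r + 7k = 2420.474888… → ⌈·⌉ = 2421
j=9: r + 8k = 2737.530444… → ⌈·⌉ = 2738
j=10: r + 9k = 3054.586 → ⌈·⌉ = 3055
j=11: r + 10k = 3371.641555… → ⌈·⌉ = 3372
j=12: r + 11k = 3688.697111… → ⌈·⌉ = 3689
j=13: r + 12k = 4005.752666… → ⌈·⌉ = 4006
j=14: r + 13k = 4322.808222… → ⌈·⌉ = 4323
j=15: r + 14k = 4639.863777… → ⌈·⌉ = 4640
j=16: r + 15k = 4956.919333… → ⌈·⌉ = 4957
j=17: r + 16k = 5273.974888… → ⌈·⌉ = 5274
j=18: r + 17k = 5591.030444… → ⌈·⌉ = 5592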